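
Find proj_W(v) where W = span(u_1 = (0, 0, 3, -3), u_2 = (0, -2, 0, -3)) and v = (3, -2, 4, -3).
proj_W(v) = (0, -10/17, 52/17, -67/17)

Set up U = [u_1 | ... | u_2] ∈ R^(4×2). The projector onto W = col(U) is P = U (U^T U)^(-1) U^T.
Compute U^T U =
  [18, 9]
  [9, 13],
and U^T v = (21, 13).
Solve U^T U · c = U^T v for the coefficients: c = (52/51, 5/17). The projection is proj_W(v) = U c.
Check: (v - proj_W(v)) · u_1 = 0  (should be 0).
Check: (v - proj_W(v)) · u_2 = 0  (should be 0).
Result: proj_W(v) = (0, -10/17, 52/17, -67/17).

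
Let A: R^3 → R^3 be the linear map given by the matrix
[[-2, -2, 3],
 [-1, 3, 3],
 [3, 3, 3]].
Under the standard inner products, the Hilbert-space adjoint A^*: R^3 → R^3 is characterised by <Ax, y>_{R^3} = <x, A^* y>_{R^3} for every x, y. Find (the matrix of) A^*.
A^* = A^T =
[[-2, -1, 3],
 [-2, 3, 3],
 [3, 3, 3]]

For real matrices with standard dot products, the defining identity <Ax, y> = <x, A^* y> gives (Ax)^T y = x^T (A^*) y, i.e. x^T A^T y = x^T (A^*) y. Since this holds for all x, y, we must have A^* = A^T. Therefore
A^* =
[[-2, -1, 3],
 [-2, 3, 3],
 [3, 3, 3]].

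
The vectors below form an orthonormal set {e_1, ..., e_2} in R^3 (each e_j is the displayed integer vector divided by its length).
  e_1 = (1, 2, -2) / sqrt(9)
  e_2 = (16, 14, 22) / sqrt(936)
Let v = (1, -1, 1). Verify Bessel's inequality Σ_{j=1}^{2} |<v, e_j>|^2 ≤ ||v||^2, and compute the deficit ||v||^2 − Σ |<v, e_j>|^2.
Σ |<v, e_j>|^2 = 21/13; ||v||^2 = 3; deficit = 18/13

Write each e_j = u_j / sqrt(<u_j, u_j>) where u_j is the displayed integer vector. Then <v, e_j> = <v, u_j> / sqrt(<u_j, u_j>), so |<v, e_j>|^2 = <v, u_j>^2 / <u_j, u_j>.
Coefficients: <v, e_1> = -3/sqrt(9), <v, e_2> = 24/sqrt(936).
Square and sum: Σ |<v, e_j>|^2 = 21/13.
Compute ||v||^2 = v·v = 3.
Deficit = 3 − 21/13 = 18/13 ≥ 0, confirming Bessel's inequality. (The deficit equals ||v − Σ <v,e_j> e_j||^2, the squared distance from v to span{e_j}.)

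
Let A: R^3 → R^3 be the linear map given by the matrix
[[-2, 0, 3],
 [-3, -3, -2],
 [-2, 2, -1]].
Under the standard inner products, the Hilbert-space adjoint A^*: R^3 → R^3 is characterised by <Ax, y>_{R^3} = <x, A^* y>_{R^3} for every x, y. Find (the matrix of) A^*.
A^* = A^T =
[[-2, -3, -2],
 [0, -3, 2],
 [3, -2, -1]]

For real matrices with standard dot products, the defining identity <Ax, y> = <x, A^* y> gives (Ax)^T y = x^T (A^*) y, i.e. x^T A^T y = x^T (A^*) y. Since this holds for all x, y, we must have A^* = A^T. Therefore
A^* =
[[-2, -3, -2],
 [0, -3, 2],
 [3, -2, -1]].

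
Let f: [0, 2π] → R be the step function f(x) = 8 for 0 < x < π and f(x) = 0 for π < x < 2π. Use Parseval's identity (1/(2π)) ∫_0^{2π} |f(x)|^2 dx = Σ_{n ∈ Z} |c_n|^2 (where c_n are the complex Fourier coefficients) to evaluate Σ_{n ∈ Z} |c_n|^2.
Σ |c_n|^2 = 32

Parseval equates the L^2 energy of f (normalised by 1/(2π)) with the ℓ^2 sum of its Fourier coefficients: (1/(2π)) ∫_0^{2π} |f|^2 = Σ |c_n|^2.
Compute the left side: (1/(2π)) [∫_0^π 8^2 dx + ∫_π^{2π} 0^2 dx] = (1/(2π)) · (64π + 0π) = (64 + 0)/2 = 32.
So Σ_{n ∈ Z} |c_n|^2 = 32.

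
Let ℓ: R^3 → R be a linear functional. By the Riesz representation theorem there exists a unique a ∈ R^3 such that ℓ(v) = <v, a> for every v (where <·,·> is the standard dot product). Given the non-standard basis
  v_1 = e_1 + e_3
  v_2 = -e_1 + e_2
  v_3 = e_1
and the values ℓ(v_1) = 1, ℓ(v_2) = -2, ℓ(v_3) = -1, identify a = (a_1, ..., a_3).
a = (-1, -3, 2)

Write a = (a_1, ..., a_3) in the standard basis. For each basis vector v_i, ℓ(v_i) = <v_i, a> is a linear equation in the a_j's. Collect the n equations into a matrix system V a = ℓ, where row i of V is v_i (expressed in the standard basis). Since V is invertible (lower-triangular with 1s on the diagonal, up to permutation), solve by back-substitution:
  V =
[[1, 0, 1],
 [-1, 1, 0],
 [1, 0, 0]]
  V a = (1, -2, -1)
Solving gives a = (-1, -3, 2).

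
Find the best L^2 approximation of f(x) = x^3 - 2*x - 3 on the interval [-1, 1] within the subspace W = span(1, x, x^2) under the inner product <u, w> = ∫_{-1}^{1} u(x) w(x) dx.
g(x) = -7*x/5 - 3

The best approximation g ∈ W is the orthogonal projection of f onto W. Writing g = a_0 + a_1 x + a_2 x^2, the coefficients solve the normal equations G · a = b where
  G_{ij} = <φ_i, φ_j> and b_i = <f, φ_i>, with φ_0 = 1, φ_1 = x, φ_2 = x^2.
G =
  [2, 0, 2/3]
  [0, 2/3, 0]
  [2/3, 0, 2/5],
b = (-6, -14/15, -2).
Solving gives a_0 = -3, a_1 = -7/5, a_2 = 0, so
  g(x) = -7*x/5 - 3.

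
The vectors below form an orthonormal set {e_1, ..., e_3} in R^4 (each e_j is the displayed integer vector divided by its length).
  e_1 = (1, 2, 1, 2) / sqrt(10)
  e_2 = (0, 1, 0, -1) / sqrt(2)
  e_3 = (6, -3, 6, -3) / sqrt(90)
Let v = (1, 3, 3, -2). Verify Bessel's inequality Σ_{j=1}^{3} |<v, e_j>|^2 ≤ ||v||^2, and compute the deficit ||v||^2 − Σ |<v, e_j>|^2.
Σ |<v, e_j>|^2 = 21; ||v||^2 = 23; deficit = 2

Write each e_j = u_j / sqrt(<u_j, u_j>) where u_j is the displayed integer vector. Then <v, e_j> = <v, u_j> / sqrt(<u_j, u_j>), so |<v, e_j>|^2 = <v, u_j>^2 / <u_j, u_j>.
Coefficients: <v, e_1> = 6/sqrt(10), <v, e_2> = 5/sqrt(2), <v, e_3> = 21/sqrt(90).
Square and sum: Σ |<v, e_j>|^2 = 21.
Compute ||v||^2 = v·v = 23.
Deficit = 23 − 21 = 2 ≥ 0, confirming Bessel's inequality. (The deficit equals ||v − Σ <v,e_j> e_j||^2, the squared distance from v to span{e_j}.)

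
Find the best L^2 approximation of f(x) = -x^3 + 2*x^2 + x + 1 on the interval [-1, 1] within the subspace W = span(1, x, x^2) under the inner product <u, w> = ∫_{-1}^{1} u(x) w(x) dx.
g(x) = 2*x^2 + 2*x/5 + 1

The best approximation g ∈ W is the orthogonal projection of f onto W. Writing g = a_0 + a_1 x + a_2 x^2, the coefficients solve the normal equations G · a = b where
  G_{ij} = <φ_i, φ_j> and b_i = <f, φ_i>, with φ_0 = 1, φ_1 = x, φ_2 = x^2.
G =
  [2, 0, 2/3]
  [0, 2/3, 0]
  [2/3, 0, 2/5],
b = (10/3, 4/15, 22/15).
Solving gives a_0 = 1, a_1 = 2/5, a_2 = 2, so
  g(x) = 2*x^2 + 2*x/5 + 1.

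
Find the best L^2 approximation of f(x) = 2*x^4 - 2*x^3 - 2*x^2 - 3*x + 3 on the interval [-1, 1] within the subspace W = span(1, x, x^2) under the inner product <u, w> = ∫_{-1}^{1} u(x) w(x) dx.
g(x) = -2*x^2/7 - 21*x/5 + 99/35

The best approximation g ∈ W is the orthogonal projection of f onto W. Writing g = a_0 + a_1 x + a_2 x^2, the coefficients solve the normal equations G · a = b where
  G_{ij} = <φ_i, φ_j> and b_i = <f, φ_i>, with φ_0 = 1, φ_1 = x, φ_2 = x^2.
G =
  [2, 0, 2/3]
  [0, 2/3, 0]
  [2/3, 0, 2/5],
b = (82/15, -14/5, 62/35).
Solving gives a_0 = 99/35, a_1 = -21/5, a_2 = -2/7, so
  g(x) = -2*x^2/7 - 21*x/5 + 99/35.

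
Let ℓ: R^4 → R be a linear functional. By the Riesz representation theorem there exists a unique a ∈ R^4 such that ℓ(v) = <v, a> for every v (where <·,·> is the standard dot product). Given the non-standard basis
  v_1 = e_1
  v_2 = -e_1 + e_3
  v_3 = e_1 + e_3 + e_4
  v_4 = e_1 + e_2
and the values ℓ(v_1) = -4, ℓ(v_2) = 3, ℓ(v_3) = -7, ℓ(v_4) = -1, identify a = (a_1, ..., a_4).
a = (-4, 3, -1, -2)

Write a = (a_1, ..., a_4) in the standard basis. For each basis vector v_i, ℓ(v_i) = <v_i, a> is a linear equation in the a_j's. Collect the n equations into a matrix system V a = ℓ, where row i of V is v_i (expressed in the standard basis). Since V is invertible (lower-triangular with 1s on the diagonal, up to permutation), solve by back-substitution:
  V =
[[1, 0, 0, 0],
 [-1, 0, 1, 0],
 [1, 0, 1, 1],
 [1, 1, 0, 0]]
  V a = (-4, 3, -7, -1)
Solving gives a = (-4, 3, -1, -2).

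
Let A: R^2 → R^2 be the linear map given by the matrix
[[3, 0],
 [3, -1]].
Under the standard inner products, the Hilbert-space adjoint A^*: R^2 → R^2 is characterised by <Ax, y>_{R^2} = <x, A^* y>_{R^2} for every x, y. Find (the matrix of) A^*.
A^* = A^T =
[[3, 3],
 [0, -1]]

For real matrices with standard dot products, the defining identity <Ax, y> = <x, A^* y> gives (Ax)^T y = x^T (A^*) y, i.e. x^T A^T y = x^T (A^*) y. Since this holds for all x, y, we must have A^* = A^T. Therefore
A^* =
[[3, 3],
 [0, -1]].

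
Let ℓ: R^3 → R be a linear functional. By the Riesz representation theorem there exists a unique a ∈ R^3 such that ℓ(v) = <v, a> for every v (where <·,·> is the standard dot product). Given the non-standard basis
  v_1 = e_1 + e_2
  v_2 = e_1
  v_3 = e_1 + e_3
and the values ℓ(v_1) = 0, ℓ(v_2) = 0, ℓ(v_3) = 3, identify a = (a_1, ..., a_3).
a = (0, 0, 3)

Write a = (a_1, ..., a_3) in the standard basis. For each basis vector v_i, ℓ(v_i) = <v_i, a> is a linear equation in the a_j's. Collect the n equations into a matrix system V a = ℓ, where row i of V is v_i (expressed in the standard basis). Since V is invertible (lower-triangular with 1s on the diagonal, up to permutation), solve by back-substitution:
  V =
[[1, 1, 0],
 [1, 0, 0],
 [1, 0, 1]]
  V a = (0, 0, 3)
Solving gives a = (0, 0, 3).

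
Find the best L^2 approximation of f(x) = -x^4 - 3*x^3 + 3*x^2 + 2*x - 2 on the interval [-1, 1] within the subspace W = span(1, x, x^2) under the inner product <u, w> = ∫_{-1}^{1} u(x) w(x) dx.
g(x) = 15*x^2/7 + x/5 - 67/35

The best approximation g ∈ W is the orthogonal projection of f onto W. Writing g = a_0 + a_1 x + a_2 x^2, the coefficients solve the normal equations G · a = b where
  G_{ij} = <φ_i, φ_j> and b_i = <f, φ_i>, with φ_0 = 1, φ_1 = x, φ_2 = x^2.
G =
  [2, 0, 2/3]
  [0, 2/3, 0]
  [2/3, 0, 2/5],
b = (-12/5, 2/15, -44/105).
Solving gives a_0 = -67/35, a_1 = 1/5, a_2 = 15/7, so
  g(x) = 15*x^2/7 + x/5 - 67/35.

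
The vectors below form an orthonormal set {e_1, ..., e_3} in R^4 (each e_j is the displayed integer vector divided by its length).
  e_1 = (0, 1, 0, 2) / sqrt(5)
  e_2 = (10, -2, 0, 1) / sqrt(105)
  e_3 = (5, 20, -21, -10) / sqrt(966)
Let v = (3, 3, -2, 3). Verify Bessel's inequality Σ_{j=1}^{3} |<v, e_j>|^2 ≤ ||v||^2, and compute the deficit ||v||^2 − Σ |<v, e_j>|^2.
Σ |<v, e_j>|^2 = 1425/46; ||v||^2 = 31; deficit = 1/46

Write each e_j = u_j / sqrt(<u_j, u_j>) where u_j is the displayed integer vector. Then <v, e_j> = <v, u_j> / sqrt(<u_j, u_j>), so |<v, e_j>|^2 = <v, u_j>^2 / <u_j, u_j>.
Coefficients: <v, e_1> = 9/sqrt(5), <v, e_2> = 27/sqrt(105), <v, e_3> = 87/sqrt(966).
Square and sum: Σ |<v, e_j>|^2 = 1425/46.
Compute ||v||^2 = v·v = 31.
Deficit = 31 − 1425/46 = 1/46 ≥ 0, confirming Bessel's inequality. (The deficit equals ||v − Σ <v,e_j> e_j||^2, the squared distance from v to span{e_j}.)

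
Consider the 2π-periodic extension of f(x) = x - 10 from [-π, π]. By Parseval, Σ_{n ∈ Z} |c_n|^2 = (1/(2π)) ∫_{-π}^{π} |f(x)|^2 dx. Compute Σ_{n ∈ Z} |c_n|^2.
Σ |c_n|^2 = π^2/3 + 100

Expand and integrate term by term over [-π, π]:
  ∫ (x)^2 dx = 1·(2π^3/3); ∫ 2·1·(-10)·x dx = 0 (odd integrand); ∫ (-10)^2 dx = 100·2π.
So (1/(2π)) ∫_{-π}^{π} (x - 10)^2 dx = 1π^2/3 + 100 = π^2/3 + 100.
Parseval ⇒ Σ |c_n|^2 = π^2/3 + 100.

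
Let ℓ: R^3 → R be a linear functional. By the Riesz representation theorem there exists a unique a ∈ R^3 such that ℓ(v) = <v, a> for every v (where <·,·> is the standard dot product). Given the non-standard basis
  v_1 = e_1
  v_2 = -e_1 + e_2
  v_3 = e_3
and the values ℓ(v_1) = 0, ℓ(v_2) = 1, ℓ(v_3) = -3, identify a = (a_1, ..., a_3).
a = (0, 1, -3)

Write a = (a_1, ..., a_3) in the standard basis. For each basis vector v_i, ℓ(v_i) = <v_i, a> is a linear equation in the a_j's. Collect the n equations into a matrix system V a = ℓ, where row i of V is v_i (expressed in the standard basis). Since V is invertible (lower-triangular with 1s on the diagonal, up to permutation), solve by back-substitution:
  V =
[[1, 0, 0],
 [-1, 1, 0],
 [0, 0, 1]]
  V a = (0, 1, -3)
Solving gives a = (0, 1, -3).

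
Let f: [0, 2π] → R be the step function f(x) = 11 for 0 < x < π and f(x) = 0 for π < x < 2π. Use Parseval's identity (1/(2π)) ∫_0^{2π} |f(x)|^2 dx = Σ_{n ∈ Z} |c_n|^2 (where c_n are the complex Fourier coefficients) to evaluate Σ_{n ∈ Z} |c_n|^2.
Σ |c_n|^2 = 121/2

Parseval equates the L^2 energy of f (normalised by 1/(2π)) with the ℓ^2 sum of its Fourier coefficients: (1/(2π)) ∫_0^{2π} |f|^2 = Σ |c_n|^2.
Compute the left side: (1/(2π)) [∫_0^π 11^2 dx + ∫_π^{2π} 0^2 dx] = (1/(2π)) · (121π + 0π) = (121 + 0)/2 = 121/2.
So Σ_{n ∈ Z} |c_n|^2 = 121/2.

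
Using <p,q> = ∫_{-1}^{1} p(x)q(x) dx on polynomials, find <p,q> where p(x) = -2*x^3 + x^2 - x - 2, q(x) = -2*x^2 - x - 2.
<p,q> = 10

Expand the product: p(x)·q(x) = 4*x^5 + 5*x^3 + 3*x^2 + 4*x + 4.
∫_{-1}^{1} of each monomial x^k gives [2/(k+1) if k even, 0 if k odd]. Integrating term-by-term (or equivalently evaluating the antiderivative F(x) = 2*x^6/3 + 5*x^4/4 + x^3 + 2*x^2 + 4*x at the endpoints):
  F(1) − F(−1) = 107/12 − (-13/12) = 10.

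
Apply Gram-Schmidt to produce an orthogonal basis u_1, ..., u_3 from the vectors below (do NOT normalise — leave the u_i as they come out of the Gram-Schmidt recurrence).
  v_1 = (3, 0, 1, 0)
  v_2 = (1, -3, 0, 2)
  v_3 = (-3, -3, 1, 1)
Orthogonal basis:
  u_1 = (3, 0, 1, 0)
  u_2 = (1/10, -3, -3/10, 2)
  u_3 = (-89/131, -81/131, 267/131, -77/131)

Apply the Gram-Schmidt recurrence
  u_1 = v_1
  u_i = v_i − Σ_{j<i} ((v_i · u_j) / (u_j · u_j)) · u_j.

Step by step this gives:
  u_1 = (3, 0, 1, 0)
  u_2 = (1/10, -3, -3/10, 2)
  u_3 = (-89/131, -81/131, 267/131, -77/131)

Orthogonality check:
  u_2 · u_1 = 0 (should be 0)
  u_3 · u_1 = 0 (should be 0)
  u_3 · u_2 = 0 (should be 0)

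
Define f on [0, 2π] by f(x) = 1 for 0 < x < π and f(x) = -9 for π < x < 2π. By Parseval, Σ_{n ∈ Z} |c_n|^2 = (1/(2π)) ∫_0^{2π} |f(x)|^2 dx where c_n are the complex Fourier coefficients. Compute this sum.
Σ |c_n|^2 = 41

Parseval equates the L^2 energy of f (normalised by 1/(2π)) with the ℓ^2 sum of its Fourier coefficients: (1/(2π)) ∫_0^{2π} |f|^2 = Σ |c_n|^2.
Compute the left side: (1/(2π)) [∫_0^π 1^2 dx + ∫_π^{2π} (-9)^2 dx] = (1/(2π)) · (1π + 81π) = (1 + 81)/2 = 41.
So Σ_{n ∈ Z} |c_n|^2 = 41.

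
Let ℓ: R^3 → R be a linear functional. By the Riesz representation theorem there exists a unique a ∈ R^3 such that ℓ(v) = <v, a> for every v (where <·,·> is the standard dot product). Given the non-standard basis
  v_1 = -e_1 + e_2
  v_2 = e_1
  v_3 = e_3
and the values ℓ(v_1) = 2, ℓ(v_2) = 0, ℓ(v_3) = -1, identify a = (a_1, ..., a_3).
a = (0, 2, -1)

Write a = (a_1, ..., a_3) in the standard basis. For each basis vector v_i, ℓ(v_i) = <v_i, a> is a linear equation in the a_j's. Collect the n equations into a matrix system V a = ℓ, where row i of V is v_i (expressed in the standard basis). Since V is invertible (lower-triangular with 1s on the diagonal, up to permutation), solve by back-substitution:
  V =
[[-1, 1, 0],
 [1, 0, 0],
 [0, 0, 1]]
  V a = (2, 0, -1)
Solving gives a = (0, 2, -1).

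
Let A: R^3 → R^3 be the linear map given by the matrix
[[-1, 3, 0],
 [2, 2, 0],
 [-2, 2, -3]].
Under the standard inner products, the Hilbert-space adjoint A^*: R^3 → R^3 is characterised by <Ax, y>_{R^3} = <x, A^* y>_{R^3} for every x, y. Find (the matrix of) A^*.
A^* = A^T =
[[-1, 2, -2],
 [3, 2, 2],
 [0, 0, -3]]

For real matrices with standard dot products, the defining identity <Ax, y> = <x, A^* y> gives (Ax)^T y = x^T (A^*) y, i.e. x^T A^T y = x^T (A^*) y. Since this holds for all x, y, we must have A^* = A^T. Therefore
A^* =
[[-1, 2, -2],
 [3, 2, 2],
 [0, 0, -3]].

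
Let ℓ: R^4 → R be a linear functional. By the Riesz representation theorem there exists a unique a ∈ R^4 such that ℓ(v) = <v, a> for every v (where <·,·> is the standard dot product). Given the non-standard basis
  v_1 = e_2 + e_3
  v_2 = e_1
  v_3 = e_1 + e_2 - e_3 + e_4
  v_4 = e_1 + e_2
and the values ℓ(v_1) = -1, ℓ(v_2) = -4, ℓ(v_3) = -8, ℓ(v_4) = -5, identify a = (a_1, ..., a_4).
a = (-4, -1, 0, -3)

Write a = (a_1, ..., a_4) in the standard basis. For each basis vector v_i, ℓ(v_i) = <v_i, a> is a linear equation in the a_j's. Collect the n equations into a matrix system V a = ℓ, where row i of V is v_i (expressed in the standard basis). Since V is invertible (lower-triangular with 1s on the diagonal, up to permutation), solve by back-substitution:
  V =
[[0, 1, 1, 0],
 [1, 0, 0, 0],
 [1, 1, -1, 1],
 [1, 1, 0, 0]]
  V a = (-1, -4, -8, -5)
Solving gives a = (-4, -1, 0, -3).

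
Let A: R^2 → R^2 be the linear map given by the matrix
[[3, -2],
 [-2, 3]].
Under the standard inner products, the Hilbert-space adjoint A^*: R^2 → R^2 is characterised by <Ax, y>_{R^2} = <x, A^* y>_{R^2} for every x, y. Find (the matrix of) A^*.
A^* = A^T =
[[3, -2],
 [-2, 3]]

For real matrices with standard dot products, the defining identity <Ax, y> = <x, A^* y> gives (Ax)^T y = x^T (A^*) y, i.e. x^T A^T y = x^T (A^*) y. Since this holds for all x, y, we must have A^* = A^T. Therefore
A^* =
[[3, -2],
 [-2, 3]].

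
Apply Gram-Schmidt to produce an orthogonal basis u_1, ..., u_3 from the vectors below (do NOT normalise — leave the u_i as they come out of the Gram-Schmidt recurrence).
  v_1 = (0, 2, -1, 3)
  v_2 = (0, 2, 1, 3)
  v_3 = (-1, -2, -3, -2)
Orthogonal basis:
  u_1 = (0, 2, -1, 3)
  u_2 = (0, 2/7, 13/7, 3/7)
  u_3 = (-1, -6/13, 0, 4/13)

Apply the Gram-Schmidt recurrence
  u_1 = v_1
  u_i = v_i − Σ_{j<i} ((v_i · u_j) / (u_j · u_j)) · u_j.

Step by step this gives:
  u_1 = (0, 2, -1, 3)
  u_2 = (0, 2/7, 13/7, 3/7)
  u_3 = (-1, -6/13, 0, 4/13)

Orthogonality check:
  u_2 · u_1 = 0 (should be 0)
  u_3 · u_1 = 0 (should be 0)
  u_3 · u_2 = 0 (should be 0)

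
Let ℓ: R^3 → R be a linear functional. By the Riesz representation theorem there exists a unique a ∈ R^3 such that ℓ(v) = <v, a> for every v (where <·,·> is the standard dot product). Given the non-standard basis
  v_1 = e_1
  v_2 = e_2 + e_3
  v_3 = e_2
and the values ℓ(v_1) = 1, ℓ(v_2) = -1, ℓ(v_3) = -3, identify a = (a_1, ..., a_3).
a = (1, -3, 2)

Write a = (a_1, ..., a_3) in the standard basis. For each basis vector v_i, ℓ(v_i) = <v_i, a> is a linear equation in the a_j's. Collect the n equations into a matrix system V a = ℓ, where row i of V is v_i (expressed in the standard basis). Since V is invertible (lower-triangular with 1s on the diagonal, up to permutation), solve by back-substitution:
  V =
[[1, 0, 0],
 [0, 1, 1],
 [0, 1, 0]]
  V a = (1, -1, -3)
Solving gives a = (1, -3, 2).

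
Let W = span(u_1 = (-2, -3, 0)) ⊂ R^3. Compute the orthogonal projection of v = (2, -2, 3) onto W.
proj_W(v) = (-4/13, -6/13, 0)

Set up U = [u_1 | ... | u_1] ∈ R^(3×1). The projector onto W = col(U) is P = U (U^T U)^(-1) U^T.
Compute U^T U =
  [13],
and U^T v = (2).
Solve U^T U · c = U^T v for the coefficients: c = (2/13). The projection is proj_W(v) = U c.
Check: (v - proj_W(v)) · u_1 = 0  (should be 0).
Result: proj_W(v) = (-4/13, -6/13, 0).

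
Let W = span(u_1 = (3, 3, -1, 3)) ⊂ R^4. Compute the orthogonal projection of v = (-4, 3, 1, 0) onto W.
proj_W(v) = (-3/7, -3/7, 1/7, -3/7)

Set up U = [u_1 | ... | u_1] ∈ R^(4×1). The projector onto W = col(U) is P = U (U^T U)^(-1) U^T.
Compute U^T U =
  [28],
and U^T v = (-4).
Solve U^T U · c = U^T v for the coefficients: c = (-1/7). The projection is proj_W(v) = U c.
Check: (v - proj_W(v)) · u_1 = 0  (should be 0).
Result: proj_W(v) = (-3/7, -3/7, 1/7, -3/7).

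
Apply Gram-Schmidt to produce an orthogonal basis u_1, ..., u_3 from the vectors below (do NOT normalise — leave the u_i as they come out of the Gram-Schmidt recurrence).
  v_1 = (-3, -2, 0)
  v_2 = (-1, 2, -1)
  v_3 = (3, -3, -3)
Orthogonal basis:
  u_1 = (-3, -2, 0)
  u_2 = (-16/13, 24/13, -1)
  u_3 = (78/77, -117/77, -312/77)

Apply the Gram-Schmidt recurrence
  u_1 = v_1
  u_i = v_i − Σ_{j<i} ((v_i · u_j) / (u_j · u_j)) · u_j.

Step by step this gives:
  u_1 = (-3, -2, 0)
  u_2 = (-16/13, 24/13, -1)
  u_3 = (78/77, -117/77, -312/77)

Orthogonality check:
  u_2 · u_1 = 0 (should be 0)
  u_3 · u_1 = 0 (should be 0)
  u_3 · u_2 = 0 (should be 0)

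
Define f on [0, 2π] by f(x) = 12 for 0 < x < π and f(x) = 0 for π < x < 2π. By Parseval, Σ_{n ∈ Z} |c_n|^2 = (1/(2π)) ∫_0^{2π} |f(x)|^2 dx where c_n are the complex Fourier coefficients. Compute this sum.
Σ |c_n|^2 = 72

Parseval equates the L^2 energy of f (normalised by 1/(2π)) with the ℓ^2 sum of its Fourier coefficients: (1/(2π)) ∫_0^{2π} |f|^2 = Σ |c_n|^2.
Compute the left side: (1/(2π)) [∫_0^π 12^2 dx + ∫_π^{2π} 0^2 dx] = (1/(2π)) · (144π + 0π) = (144 + 0)/2 = 72.
So Σ_{n ∈ Z} |c_n|^2 = 72.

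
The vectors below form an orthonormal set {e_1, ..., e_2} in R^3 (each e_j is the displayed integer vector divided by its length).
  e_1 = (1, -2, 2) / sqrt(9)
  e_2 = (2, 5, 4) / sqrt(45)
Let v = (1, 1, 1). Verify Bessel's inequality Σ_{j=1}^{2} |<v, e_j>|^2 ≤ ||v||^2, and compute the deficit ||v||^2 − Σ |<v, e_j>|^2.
Σ |<v, e_j>|^2 = 14/5; ||v||^2 = 3; deficit = 1/5

Write each e_j = u_j / sqrt(<u_j, u_j>) where u_j is the displayed integer vector. Then <v, e_j> = <v, u_j> / sqrt(<u_j, u_j>), so |<v, e_j>|^2 = <v, u_j>^2 / <u_j, u_j>.
Coefficients: <v, e_1> = 1/sqrt(9), <v, e_2> = 11/sqrt(45).
Square and sum: Σ |<v, e_j>|^2 = 14/5.
Compute ||v||^2 = v·v = 3.
Deficit = 3 − 14/5 = 1/5 ≥ 0, confirming Bessel's inequality. (The deficit equals ||v − Σ <v,e_j> e_j||^2, the squared distance from v to span{e_j}.)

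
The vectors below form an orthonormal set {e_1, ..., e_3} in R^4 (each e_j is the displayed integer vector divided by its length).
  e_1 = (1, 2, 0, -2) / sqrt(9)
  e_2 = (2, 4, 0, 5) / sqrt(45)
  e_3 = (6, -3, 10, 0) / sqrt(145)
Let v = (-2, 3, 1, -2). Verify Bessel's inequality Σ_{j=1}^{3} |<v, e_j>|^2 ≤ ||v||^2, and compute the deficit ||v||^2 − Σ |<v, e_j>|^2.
Σ |<v, e_j>|^2 = 233/29; ||v||^2 = 18; deficit = 289/29

Write each e_j = u_j / sqrt(<u_j, u_j>) where u_j is the displayed integer vector. Then <v, e_j> = <v, u_j> / sqrt(<u_j, u_j>), so |<v, e_j>|^2 = <v, u_j>^2 / <u_j, u_j>.
Coefficients: <v, e_1> = 8/sqrt(9), <v, e_2> = -2/sqrt(45), <v, e_3> = -11/sqrt(145).
Square and sum: Σ |<v, e_j>|^2 = 233/29.
Compute ||v||^2 = v·v = 18.
Deficit = 18 − 233/29 = 289/29 ≥ 0, confirming Bessel's inequality. (The deficit equals ||v − Σ <v,e_j> e_j||^2, the squared distance from v to span{e_j}.)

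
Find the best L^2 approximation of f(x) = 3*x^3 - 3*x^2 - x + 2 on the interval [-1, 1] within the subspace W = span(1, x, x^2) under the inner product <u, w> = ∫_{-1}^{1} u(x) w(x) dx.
g(x) = -3*x^2 + 4*x/5 + 2

The best approximation g ∈ W is the orthogonal projection of f onto W. Writing g = a_0 + a_1 x + a_2 x^2, the coefficients solve the normal equations G · a = b where
  G_{ij} = <φ_i, φ_j> and b_i = <f, φ_i>, with φ_0 = 1, φ_1 = x, φ_2 = x^2.
G =
  [2, 0, 2/3]
  [0, 2/3, 0]
  [2/3, 0, 2/5],
b = (2, 8/15, 2/15).
Solving gives a_0 = 2, a_1 = 4/5, a_2 = -3, so
  g(x) = -3*x^2 + 4*x/5 + 2.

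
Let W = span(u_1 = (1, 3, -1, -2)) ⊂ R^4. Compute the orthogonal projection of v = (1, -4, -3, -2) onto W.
proj_W(v) = (-4/15, -4/5, 4/15, 8/15)

Set up U = [u_1 | ... | u_1] ∈ R^(4×1). The projector onto W = col(U) is P = U (U^T U)^(-1) U^T.
Compute U^T U =
  [15],
and U^T v = (-4).
Solve U^T U · c = U^T v for the coefficients: c = (-4/15). The projection is proj_W(v) = U c.
Check: (v - proj_W(v)) · u_1 = 0  (should be 0).
Result: proj_W(v) = (-4/15, -4/5, 4/15, 8/15).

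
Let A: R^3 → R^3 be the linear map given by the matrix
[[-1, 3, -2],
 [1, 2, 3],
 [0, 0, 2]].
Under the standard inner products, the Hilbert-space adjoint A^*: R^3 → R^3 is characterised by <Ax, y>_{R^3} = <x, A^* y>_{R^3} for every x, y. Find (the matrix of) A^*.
A^* = A^T =
[[-1, 1, 0],
 [3, 2, 0],
 [-2, 3, 2]]

For real matrices with standard dot products, the defining identity <Ax, y> = <x, A^* y> gives (Ax)^T y = x^T (A^*) y, i.e. x^T A^T y = x^T (A^*) y. Since this holds for all x, y, we must have A^* = A^T. Therefore
A^* =
[[-1, 1, 0],
 [3, 2, 0],
 [-2, 3, 2]].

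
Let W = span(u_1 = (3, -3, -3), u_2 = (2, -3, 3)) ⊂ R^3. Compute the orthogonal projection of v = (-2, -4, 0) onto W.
proj_W(v) = (34/31, -44/31, 16/31)

Set up U = [u_1 | ... | u_2] ∈ R^(3×2). The projector onto W = col(U) is P = U (U^T U)^(-1) U^T.
Compute U^T U =
  [27, 6]
  [6, 22],
and U^T v = (6, 8).
Solve U^T U · c = U^T v for the coefficients: c = (14/93, 10/31). The projection is proj_W(v) = U c.
Check: (v - proj_W(v)) · u_1 = 0  (should be 0).
Check: (v - proj_W(v)) · u_2 = 0  (should be 0).
Result: proj_W(v) = (34/31, -44/31, 16/31).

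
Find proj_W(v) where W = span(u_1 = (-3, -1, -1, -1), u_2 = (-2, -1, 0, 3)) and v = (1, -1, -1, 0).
proj_W(v) = (23/76, 9/76, 5/76, -7/76)

Set up U = [u_1 | ... | u_2] ∈ R^(4×2). The projector onto W = col(U) is P = U (U^T U)^(-1) U^T.
Compute U^T U =
  [12, 4]
  [4, 14],
and U^T v = (-1, -1).
Solve U^T U · c = U^T v for the coefficients: c = (-5/76, -1/19). The projection is proj_W(v) = U c.
Check: (v - proj_W(v)) · u_1 = 0  (should be 0).
Check: (v - proj_W(v)) · u_2 = 0  (should be 0).
Result: proj_W(v) = (23/76, 9/76, 5/76, -7/76).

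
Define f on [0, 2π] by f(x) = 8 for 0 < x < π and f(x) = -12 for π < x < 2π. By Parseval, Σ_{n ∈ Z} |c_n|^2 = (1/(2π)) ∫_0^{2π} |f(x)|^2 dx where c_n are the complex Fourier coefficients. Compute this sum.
Σ |c_n|^2 = 104

Parseval equates the L^2 energy of f (normalised by 1/(2π)) with the ℓ^2 sum of its Fourier coefficients: (1/(2π)) ∫_0^{2π} |f|^2 = Σ |c_n|^2.
Compute the left side: (1/(2π)) [∫_0^π 8^2 dx + ∫_π^{2π} (-12)^2 dx] = (1/(2π)) · (64π + 144π) = (64 + 144)/2 = 104.
So Σ_{n ∈ Z} |c_n|^2 = 104.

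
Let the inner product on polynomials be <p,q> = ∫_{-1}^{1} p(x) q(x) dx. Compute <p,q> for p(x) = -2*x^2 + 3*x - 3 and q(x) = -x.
<p,q> = -2

Expand the product: p(x)·q(x) = 2*x^3 - 3*x^2 + 3*x.
∫_{-1}^{1} of each monomial x^k gives [2/(k+1) if k even, 0 if k odd]. Integrating term-by-term (or equivalently evaluating the antiderivative F(x) = x^4/2 - x^3 + 3*x^2/2 at the endpoints):
  F(1) − F(−1) = 1 − (3) = -2.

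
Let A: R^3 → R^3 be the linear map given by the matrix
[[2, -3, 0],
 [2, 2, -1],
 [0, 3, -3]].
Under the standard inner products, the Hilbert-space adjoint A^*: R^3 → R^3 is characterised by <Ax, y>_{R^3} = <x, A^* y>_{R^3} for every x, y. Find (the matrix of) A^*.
A^* = A^T =
[[2, 2, 0],
 [-3, 2, 3],
 [0, -1, -3]]

For real matrices with standard dot products, the defining identity <Ax, y> = <x, A^* y> gives (Ax)^T y = x^T (A^*) y, i.e. x^T A^T y = x^T (A^*) y. Since this holds for all x, y, we must have A^* = A^T. Therefore
A^* =
[[2, 2, 0],
 [-3, 2, 3],
 [0, -1, -3]].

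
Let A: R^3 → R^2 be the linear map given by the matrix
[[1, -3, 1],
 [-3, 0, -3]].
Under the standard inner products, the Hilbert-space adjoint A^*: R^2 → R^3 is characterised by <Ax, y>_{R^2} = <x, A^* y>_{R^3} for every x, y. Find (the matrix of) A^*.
A^* = A^T =
[[1, -3],
 [-3, 0],
 [1, -3]]

For real matrices with standard dot products, the defining identity <Ax, y> = <x, A^* y> gives (Ax)^T y = x^T (A^*) y, i.e. x^T A^T y = x^T (A^*) y. Since this holds for all x, y, we must have A^* = A^T. Therefore
A^* =
[[1, -3],
 [-3, 0],
 [1, -3]].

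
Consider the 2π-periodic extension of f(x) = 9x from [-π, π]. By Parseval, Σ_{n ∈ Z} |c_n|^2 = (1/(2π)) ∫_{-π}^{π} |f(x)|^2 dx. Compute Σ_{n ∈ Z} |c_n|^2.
Σ |c_n|^2 = 27π^2

Expand and integrate term by term over [-π, π]:
  ∫ (9x)^2 dx = 81·(2π^3/3); ∫ 2·9·(0)·x dx = 0 (odd integrand); ∫ 0^2 dx = 0·2π.
So (1/(2π)) ∫_{-π}^{π} (9x)^2 dx = 81π^2/3 + 0 = 27π^2.
Parseval ⇒ Σ |c_n|^2 = 27π^2.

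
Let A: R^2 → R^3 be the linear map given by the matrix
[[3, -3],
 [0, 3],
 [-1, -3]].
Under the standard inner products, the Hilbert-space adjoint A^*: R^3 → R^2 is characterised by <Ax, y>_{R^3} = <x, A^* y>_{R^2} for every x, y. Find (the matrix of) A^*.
A^* = A^T =
[[3, 0, -1],
 [-3, 3, -3]]

For real matrices with standard dot products, the defining identity <Ax, y> = <x, A^* y> gives (Ax)^T y = x^T (A^*) y, i.e. x^T A^T y = x^T (A^*) y. Since this holds for all x, y, we must have A^* = A^T. Therefore
A^* =
[[3, 0, -1],
 [-3, 3, -3]].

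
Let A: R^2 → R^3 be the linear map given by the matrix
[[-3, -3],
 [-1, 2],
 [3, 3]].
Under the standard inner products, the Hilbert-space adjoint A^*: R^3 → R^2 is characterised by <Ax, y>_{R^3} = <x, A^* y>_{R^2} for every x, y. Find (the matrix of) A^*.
A^* = A^T =
[[-3, -1, 3],
 [-3, 2, 3]]

For real matrices with standard dot products, the defining identity <Ax, y> = <x, A^* y> gives (Ax)^T y = x^T (A^*) y, i.e. x^T A^T y = x^T (A^*) y. Since this holds for all x, y, we must have A^* = A^T. Therefore
A^* =
[[-3, -1, 3],
 [-3, 2, 3]].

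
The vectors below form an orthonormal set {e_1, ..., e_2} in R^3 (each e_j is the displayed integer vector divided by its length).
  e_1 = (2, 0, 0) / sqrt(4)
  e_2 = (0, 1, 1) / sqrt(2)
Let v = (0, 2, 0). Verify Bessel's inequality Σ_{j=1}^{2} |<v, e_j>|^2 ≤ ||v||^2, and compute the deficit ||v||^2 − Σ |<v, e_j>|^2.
Σ |<v, e_j>|^2 = 2; ||v||^2 = 4; deficit = 2

Write each e_j = u_j / sqrt(<u_j, u_j>) where u_j is the displayed integer vector. Then <v, e_j> = <v, u_j> / sqrt(<u_j, u_j>), so |<v, e_j>|^2 = <v, u_j>^2 / <u_j, u_j>.
Coefficients: <v, e_1> = 0/sqrt(4), <v, e_2> = 2/sqrt(2).
Square and sum: Σ |<v, e_j>|^2 = 2.
Compute ||v||^2 = v·v = 4.
Deficit = 4 − 2 = 2 ≥ 0, confirming Bessel's inequality. (The deficit equals ||v − Σ <v,e_j> e_j||^2, the squared distance from v to span{e_j}.)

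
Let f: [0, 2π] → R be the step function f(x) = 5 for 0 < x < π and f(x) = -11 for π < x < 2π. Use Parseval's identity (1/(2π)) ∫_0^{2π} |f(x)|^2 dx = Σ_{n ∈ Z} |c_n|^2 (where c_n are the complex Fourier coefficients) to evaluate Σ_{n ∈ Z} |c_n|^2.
Σ |c_n|^2 = 73

Parseval equates the L^2 energy of f (normalised by 1/(2π)) with the ℓ^2 sum of its Fourier coefficients: (1/(2π)) ∫_0^{2π} |f|^2 = Σ |c_n|^2.
Compute the left side: (1/(2π)) [∫_0^π 5^2 dx + ∫_π^{2π} (-11)^2 dx] = (1/(2π)) · (25π + 121π) = (25 + 121)/2 = 73.
So Σ_{n ∈ Z} |c_n|^2 = 73.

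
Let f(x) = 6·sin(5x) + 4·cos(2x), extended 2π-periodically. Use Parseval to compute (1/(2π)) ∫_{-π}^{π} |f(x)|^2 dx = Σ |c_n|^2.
Σ |c_n|^2 = 26

Expand |f|^2 and use orthogonality of {sin(nx), cos(mx)} on [-π, π]:
  ∫_{-π}^{π} sin(nx)^2 dx = π, ∫ cos(mx)^2 dx = π, and cross terms integrate to 0.
So ∫_{-π}^{π} f(x)^2 dx = 6^2 · π + 4^2 · π = (36 + 16)π.
Divide by 2π: (36 + 16)/2 = 26.
By Parseval, this equals Σ |c_n|^2.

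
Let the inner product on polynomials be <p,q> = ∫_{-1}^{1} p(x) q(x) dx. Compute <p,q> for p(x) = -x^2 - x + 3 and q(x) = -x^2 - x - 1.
<p,q> = -94/15

Expand the product: p(x)·q(x) = x^4 + 2*x^3 - x^2 - 2*x - 3.
∫_{-1}^{1} of each monomial x^k gives [2/(k+1) if k even, 0 if k odd]. Integrating term-by-term (or equivalently evaluating the antiderivative F(x) = x^5/5 + x^4/2 - x^3/3 - x^2 - 3*x at the endpoints):
  F(1) − F(−1) = -109/30 − (79/30) = -94/15.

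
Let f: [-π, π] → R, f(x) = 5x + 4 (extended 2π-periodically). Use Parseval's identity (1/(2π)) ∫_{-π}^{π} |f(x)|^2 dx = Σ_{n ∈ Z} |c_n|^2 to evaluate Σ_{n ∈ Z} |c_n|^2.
Σ |c_n|^2 = 25π^2/3 + 16

Expand and integrate term by term over [-π, π]:
  ∫ (5x)^2 dx = 25·(2π^3/3); ∫ 2·5·(4)·x dx = 0 (odd integrand); ∫ 4^2 dx = 16·2π.
So (1/(2π)) ∫_{-π}^{π} (5x + 4)^2 dx = 25π^2/3 + 16 = 25π^2/3 + 16.
Parseval ⇒ Σ |c_n|^2 = 25π^2/3 + 16.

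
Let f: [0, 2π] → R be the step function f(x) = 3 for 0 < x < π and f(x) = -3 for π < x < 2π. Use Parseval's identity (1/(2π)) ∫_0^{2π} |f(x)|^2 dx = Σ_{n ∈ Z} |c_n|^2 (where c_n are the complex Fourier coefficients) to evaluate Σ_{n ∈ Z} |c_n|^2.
Σ |c_n|^2 = 9

Parseval equates the L^2 energy of f (normalised by 1/(2π)) with the ℓ^2 sum of its Fourier coefficients: (1/(2π)) ∫_0^{2π} |f|^2 = Σ |c_n|^2.
Compute the left side: (1/(2π)) [∫_0^π 3^2 dx + ∫_π^{2π} (-3)^2 dx] = (1/(2π)) · (9π + 9π) = (9 + 9)/2 = 9.
So Σ_{n ∈ Z} |c_n|^2 = 9.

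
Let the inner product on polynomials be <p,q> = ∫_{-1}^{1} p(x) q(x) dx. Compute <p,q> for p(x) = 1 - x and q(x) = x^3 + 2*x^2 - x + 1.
<p,q> = 18/5

Expand the product: p(x)·q(x) = -x^4 - x^3 + 3*x^2 - 2*x + 1.
∫_{-1}^{1} of each monomial x^k gives [2/(k+1) if k even, 0 if k odd]. Integrating term-by-term (or equivalently evaluating the antiderivative F(x) = -x^5/5 - x^4/4 + x^3 - x^2 + x at the endpoints):
  F(1) − F(−1) = 11/20 − (-61/20) = 18/5.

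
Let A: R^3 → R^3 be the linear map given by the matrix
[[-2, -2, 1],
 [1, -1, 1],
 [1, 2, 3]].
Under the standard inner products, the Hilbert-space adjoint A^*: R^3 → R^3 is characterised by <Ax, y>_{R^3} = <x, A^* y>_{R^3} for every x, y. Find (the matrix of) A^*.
A^* = A^T =
[[-2, 1, 1],
 [-2, -1, 2],
 [1, 1, 3]]

For real matrices with standard dot products, the defining identity <Ax, y> = <x, A^* y> gives (Ax)^T y = x^T (A^*) y, i.e. x^T A^T y = x^T (A^*) y. Since this holds for all x, y, we must have A^* = A^T. Therefore
A^* =
[[-2, 1, 1],
 [-2, -1, 2],
 [1, 1, 3]].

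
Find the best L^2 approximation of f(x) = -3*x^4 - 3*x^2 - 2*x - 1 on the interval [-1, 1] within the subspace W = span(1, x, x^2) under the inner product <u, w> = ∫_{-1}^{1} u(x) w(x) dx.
g(x) = -39*x^2/7 - 2*x - 26/35

The best approximation g ∈ W is the orthogonal projection of f onto W. Writing g = a_0 + a_1 x + a_2 x^2, the coefficients solve the normal equations G · a = b where
  G_{ij} = <φ_i, φ_j> and b_i = <f, φ_i>, with φ_0 = 1, φ_1 = x, φ_2 = x^2.
G =
  [2, 0, 2/3]
  [0, 2/3, 0]
  [2/3, 0, 2/5],
b = (-26/5, -4/3, -286/105).
Solving gives a_0 = -26/35, a_1 = -2, a_2 = -39/7, so
  g(x) = -39*x^2/7 - 2*x - 26/35.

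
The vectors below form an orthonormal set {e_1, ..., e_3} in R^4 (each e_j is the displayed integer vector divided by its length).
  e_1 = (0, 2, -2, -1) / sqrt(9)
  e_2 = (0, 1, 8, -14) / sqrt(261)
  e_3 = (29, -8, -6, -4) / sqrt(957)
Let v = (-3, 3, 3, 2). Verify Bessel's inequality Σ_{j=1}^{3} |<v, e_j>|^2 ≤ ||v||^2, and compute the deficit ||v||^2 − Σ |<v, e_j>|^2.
Σ |<v, e_j>|^2 = 662/33; ||v||^2 = 31; deficit = 361/33

Write each e_j = u_j / sqrt(<u_j, u_j>) where u_j is the displayed integer vector. Then <v, e_j> = <v, u_j> / sqrt(<u_j, u_j>), so |<v, e_j>|^2 = <v, u_j>^2 / <u_j, u_j>.
Coefficients: <v, e_1> = -2/sqrt(9), <v, e_2> = -1/sqrt(261), <v, e_3> = -137/sqrt(957).
Square and sum: Σ |<v, e_j>|^2 = 662/33.
Compute ||v||^2 = v·v = 31.
Deficit = 31 − 662/33 = 361/33 ≥ 0, confirming Bessel's inequality. (The deficit equals ||v − Σ <v,e_j> e_j||^2, the squared distance from v to span{e_j}.)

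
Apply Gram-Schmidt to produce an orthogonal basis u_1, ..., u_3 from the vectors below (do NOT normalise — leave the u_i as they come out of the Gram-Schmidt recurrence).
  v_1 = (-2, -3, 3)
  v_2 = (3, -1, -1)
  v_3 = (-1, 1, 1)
Orthogonal basis:
  u_1 = (-2, -3, 3)
  u_2 = (27/11, -20/11, -2/11)
  u_3 = (36/103, 42/103, 66/103)

Apply the Gram-Schmidt recurrence
  u_1 = v_1
  u_i = v_i − Σ_{j<i} ((v_i · u_j) / (u_j · u_j)) · u_j.

Step by step this gives:
  u_1 = (-2, -3, 3)
  u_2 = (27/11, -20/11, -2/11)
  u_3 = (36/103, 42/103, 66/103)

Orthogonality check:
  u_2 · u_1 = 0 (should be 0)
  u_3 · u_1 = 0 (should be 0)
  u_3 · u_2 = 0 (should be 0)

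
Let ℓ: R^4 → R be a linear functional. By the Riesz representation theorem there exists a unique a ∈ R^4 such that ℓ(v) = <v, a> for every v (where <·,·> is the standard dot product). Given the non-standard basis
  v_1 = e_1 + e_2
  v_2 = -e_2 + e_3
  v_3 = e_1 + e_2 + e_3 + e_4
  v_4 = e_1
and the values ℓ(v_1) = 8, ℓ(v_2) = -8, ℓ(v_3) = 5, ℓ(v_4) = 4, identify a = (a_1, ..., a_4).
a = (4, 4, -4, 1)

Write a = (a_1, ..., a_4) in the standard basis. For each basis vector v_i, ℓ(v_i) = <v_i, a> is a linear equation in the a_j's. Collect the n equations into a matrix system V a = ℓ, where row i of V is v_i (expressed in the standard basis). Since V is invertible (lower-triangular with 1s on the diagonal, up to permutation), solve by back-substitution:
  V =
[[1, 1, 0, 0],
 [0, -1, 1, 0],
 [1, 1, 1, 1],
 [1, 0, 0, 0]]
  V a = (8, -8, 5, 4)
Solving gives a = (4, 4, -4, 1).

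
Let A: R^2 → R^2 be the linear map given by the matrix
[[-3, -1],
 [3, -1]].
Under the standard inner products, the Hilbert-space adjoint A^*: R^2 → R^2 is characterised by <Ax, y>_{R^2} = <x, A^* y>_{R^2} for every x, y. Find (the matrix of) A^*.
A^* = A^T =
[[-3, 3],
 [-1, -1]]

For real matrices with standard dot products, the defining identity <Ax, y> = <x, A^* y> gives (Ax)^T y = x^T (A^*) y, i.e. x^T A^T y = x^T (A^*) y. Since this holds for all x, y, we must have A^* = A^T. Therefore
A^* =
[[-3, 3],
 [-1, -1]].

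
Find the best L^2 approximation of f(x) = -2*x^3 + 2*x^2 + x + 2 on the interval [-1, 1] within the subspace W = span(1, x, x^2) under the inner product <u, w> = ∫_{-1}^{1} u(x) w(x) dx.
g(x) = 2*x^2 - x/5 + 2

The best approximation g ∈ W is the orthogonal projection of f onto W. Writing g = a_0 + a_1 x + a_2 x^2, the coefficients solve the normal equations G · a = b where
  G_{ij} = <φ_i, φ_j> and b_i = <f, φ_i>, with φ_0 = 1, φ_1 = x, φ_2 = x^2.
G =
  [2, 0, 2/3]
  [0, 2/3, 0]
  [2/3, 0, 2/5],
b = (16/3, -2/15, 32/15).
Solving gives a_0 = 2, a_1 = -1/5, a_2 = 2, so
  g(x) = 2*x^2 - x/5 + 2.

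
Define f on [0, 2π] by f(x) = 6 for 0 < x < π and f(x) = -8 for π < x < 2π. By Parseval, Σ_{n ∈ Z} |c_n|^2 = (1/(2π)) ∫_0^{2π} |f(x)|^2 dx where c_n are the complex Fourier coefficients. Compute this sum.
Σ |c_n|^2 = 50

Parseval equates the L^2 energy of f (normalised by 1/(2π)) with the ℓ^2 sum of its Fourier coefficients: (1/(2π)) ∫_0^{2π} |f|^2 = Σ |c_n|^2.
Compute the left side: (1/(2π)) [∫_0^π 6^2 dx + ∫_π^{2π} (-8)^2 dx] = (1/(2π)) · (36π + 64π) = (36 + 64)/2 = 50.
So Σ_{n ∈ Z} |c_n|^2 = 50.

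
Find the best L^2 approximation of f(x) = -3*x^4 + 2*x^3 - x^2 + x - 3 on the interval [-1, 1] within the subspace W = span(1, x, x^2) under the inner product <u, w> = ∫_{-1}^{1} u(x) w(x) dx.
g(x) = -25*x^2/7 + 11*x/5 - 96/35

The best approximation g ∈ W is the orthogonal projection of f onto W. Writing g = a_0 + a_1 x + a_2 x^2, the coefficients solve the normal equations G · a = b where
  G_{ij} = <φ_i, φ_j> and b_i = <f, φ_i>, with φ_0 = 1, φ_1 = x, φ_2 = x^2.
G =
  [2, 0, 2/3]
  [0, 2/3, 0]
  [2/3, 0, 2/5],
b = (-118/15, 22/15, -114/35).
Solving gives a_0 = -96/35, a_1 = 11/5, a_2 = -25/7, so
  g(x) = -25*x^2/7 + 11*x/5 - 96/35.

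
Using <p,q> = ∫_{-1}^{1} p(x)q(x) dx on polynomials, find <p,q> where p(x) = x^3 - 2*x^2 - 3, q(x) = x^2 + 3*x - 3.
<p,q> = 102/5

Expand the product: p(x)·q(x) = x^5 + x^4 - 9*x^3 + 3*x^2 - 9*x + 9.
∫_{-1}^{1} of each monomial x^k gives [2/(k+1) if k even, 0 if k odd]. Integrating term-by-term (or equivalently evaluating the antiderivative F(x) = x^6/6 + x^5/5 - 9*x^4/4 + x^3 - 9*x^2/2 + 9*x at the endpoints):
  F(1) − F(−1) = 217/60 − (-1007/60) = 102/5.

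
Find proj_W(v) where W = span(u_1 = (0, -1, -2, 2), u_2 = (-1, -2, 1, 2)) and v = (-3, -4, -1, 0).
proj_W(v) = (-33/37, -76/37, 13/37, 86/37)

Set up U = [u_1 | ... | u_2] ∈ R^(4×2). The projector onto W = col(U) is P = U (U^T U)^(-1) U^T.
Compute U^T U =
  [9, 4]
  [4, 10],
and U^T v = (6, 10).
Solve U^T U · c = U^T v for the coefficients: c = (10/37, 33/37). The projection is proj_W(v) = U c.
Check: (v - proj_W(v)) · u_1 = 0  (should be 0).
Check: (v - proj_W(v)) · u_2 = 0  (should be 0).
Result: proj_W(v) = (-33/37, -76/37, 13/37, 86/37).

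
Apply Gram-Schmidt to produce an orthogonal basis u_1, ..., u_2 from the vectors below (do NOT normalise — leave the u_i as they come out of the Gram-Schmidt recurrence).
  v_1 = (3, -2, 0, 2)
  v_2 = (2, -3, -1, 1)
Orthogonal basis:
  u_1 = (3, -2, 0, 2)
  u_2 = (-8/17, -23/17, -1, -11/17)

Apply the Gram-Schmidt recurrence
  u_1 = v_1
  u_i = v_i − Σ_{j<i} ((v_i · u_j) / (u_j · u_j)) · u_j.

Step by step this gives:
  u_1 = (3, -2, 0, 2)
  u_2 = (-8/17, -23/17, -1, -11/17)

Orthogonality check:
  u_2 · u_1 = 0 (should be 0)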